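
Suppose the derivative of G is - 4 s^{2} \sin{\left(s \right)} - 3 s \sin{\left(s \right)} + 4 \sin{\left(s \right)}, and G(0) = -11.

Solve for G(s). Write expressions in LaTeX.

The integrand splits into summands that can be handled one at a time.
A general antiderivative is 4 s^{2} \cos{\left(s \right)} - 8 s \sin{\left(s \right)} + 3 s \cos{\left(s \right)} - 3 \sin{\left(s \right)} - 12 \cos{\left(s \right)} + C.
The condition gives C = -11 - (-12) = 1.
So G(s) = 4 s^{2} \cos{\left(s \right)} - 8 s \sin{\left(s \right)} + 3 s \cos{\left(s \right)} - 3 \sin{\left(s \right)} - 12 \cos{\left(s \right)} + 1.
Check: d/ds[4 s^{2} \cos{\left(s \right)} - 8 s \sin{\left(s \right)} + 3 s \cos{\left(s \right)} - 3 \sin{\left(s \right)} - 12 \cos{\left(s \right)} + 1] = - 4 s^{2} \sin{\left(s \right)} - 3 s \sin{\left(s \right)} + 4 \sin{\left(s \right)} = G'(s).

G(s) = 4 s^{2} \cos{\left(s \right)} - 8 s \sin{\left(s \right)} + 3 s \cos{\left(s \right)} - 3 \sin{\left(s \right)} - 12 \cos{\left(s \right)} + 1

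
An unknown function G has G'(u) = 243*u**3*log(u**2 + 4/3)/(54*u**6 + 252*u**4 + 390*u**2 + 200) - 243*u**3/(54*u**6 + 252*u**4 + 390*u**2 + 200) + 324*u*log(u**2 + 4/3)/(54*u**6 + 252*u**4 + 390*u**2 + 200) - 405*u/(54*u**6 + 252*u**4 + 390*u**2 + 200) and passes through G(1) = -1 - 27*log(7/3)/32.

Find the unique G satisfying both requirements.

G(u) = (-12*u**2 - 27*log(u**2 + 4/3) - 20)/(4*(3*u**2 + 5))

Recognize the product-rule pattern: G'(u) = v'r + vr' with v = -9/(4*(u**2 + 5/3)), r = log(u**2 + 4/3), so integration by parts undoes it.
A general antiderivative is -9*log(u**2 + 4/3)/(4*(u**2 + 5/3)) + C.
The condition gives C = -1 - 27*log(7/3)/32 - (-27*log(7/3)/32) = -1.
So G(u) = (-12*u**2 - 27*log(u**2 + 4/3) - 20)/(4*(3*u**2 + 5)).
Check: d/du[(-12*u**2 - 27*log(u**2 + 4/3) - 20)/(4*(3*u**2 + 5))] = (243*u**3*log(u**2 + 4/3) - 243*u**3 + 324*u*log(u**2 + 4/3) - 405*u)/(54*u**6 + 252*u**4 + 390*u**2 + 200), which equals G'(u).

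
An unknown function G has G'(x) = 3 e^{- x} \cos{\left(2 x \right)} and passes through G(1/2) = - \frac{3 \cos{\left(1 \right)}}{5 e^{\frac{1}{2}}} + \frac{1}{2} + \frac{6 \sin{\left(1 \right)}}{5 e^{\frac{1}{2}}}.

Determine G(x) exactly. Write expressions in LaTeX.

G(x) = \frac{1}{2} + \frac{6 e^{- x} \sin{\left(2 x \right)}}{5} - \frac{3 e^{- x} \cos{\left(2 x \right)}}{5}

A candidate passes only if d/dx[G] lands on the given G'(x) exactly.
A general antiderivative is \frac{6 e^{- x} \sin{\left(2 x \right)}}{5} - \frac{3 e^{- x} \cos{\left(2 x \right)}}{5} + C.
The condition gives C = - \frac{3 \cos{\left(1 \right)}}{5 e^{\frac{1}{2}}} + \frac{1}{2} + \frac{6 \sin{\left(1 \right)}}{5 e^{\frac{1}{2}}} - (- \frac{3 \cos{\left(1 \right)}}{5 e^{\frac{1}{2}}} + \frac{6 \sin{\left(1 \right)}}{5 e^{\frac{1}{2}}}) = \frac{1}{2}.
So G(x) = \frac{1}{2} + \frac{6 e^{- x} \sin{\left(2 x \right)}}{5} - \frac{3 e^{- x} \cos{\left(2 x \right)}}{5}.
Check: d/dx[\frac{1}{2} + \frac{6 e^{- x} \sin{\left(2 x \right)}}{5} - \frac{3 e^{- x} \cos{\left(2 x \right)}}{5}] = 3 e^{- x} \cos{\left(2 x \right)} = G'(x).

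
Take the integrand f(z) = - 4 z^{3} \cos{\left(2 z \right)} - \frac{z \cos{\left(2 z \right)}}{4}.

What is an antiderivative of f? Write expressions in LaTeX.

The integrand splits into summands that can be handled one at a time.
Check: d/dz[- 2 z^{3} \sin{\left(2 z \right)} - 3 z^{2} \cos{\left(2 z \right)} + \frac{23 z \sin{\left(2 z \right)}}{8} + \frac{23 \cos{\left(2 z \right)}}{16}] = - 4 z^{3} \cos{\left(2 z \right)} - \frac{z \cos{\left(2 z \right)}}{4} = f(z).

An antiderivative is F(z) = - 2 z^{3} \sin{\left(2 z \right)} - 3 z^{2} \cos{\left(2 z \right)} + \frac{23 z \sin{\left(2 z \right)}}{8} + \frac{23 \cos{\left(2 z \right)}}{16}.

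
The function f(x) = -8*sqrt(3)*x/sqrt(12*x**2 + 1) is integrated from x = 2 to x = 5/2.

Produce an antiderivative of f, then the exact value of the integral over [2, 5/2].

The substitution u = 4*x**2 + 1/3 works: f is exactly (dF/du)*(du/dx) for that inner function.
F(x) = -2*sqrt(4*x**2 + 1/3) is an antiderivative of f.
Check: d/dx[-2*sqrt(4*x**2 + 1/3)] = -8*sqrt(3)*x/sqrt(12*x**2 + 1) = f(x).
F(5/2) = -4*sqrt(57)/3; F(2) = -14*sqrt(3)/3.
Integral = F(5/2) - F(2) = -4*sqrt(57)/3 + 14*sqrt(3)/3.

Antiderivative: F(x) = -2*sqrt(4*x**2 + 1/3); value = -4*sqrt(57)/3 + 14*sqrt(3)/3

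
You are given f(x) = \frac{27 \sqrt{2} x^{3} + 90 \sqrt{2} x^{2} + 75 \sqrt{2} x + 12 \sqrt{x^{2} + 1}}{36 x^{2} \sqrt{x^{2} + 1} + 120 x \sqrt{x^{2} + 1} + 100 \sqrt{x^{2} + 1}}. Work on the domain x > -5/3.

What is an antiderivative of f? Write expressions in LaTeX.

Recover f(x) by differentiating a candidate F(x); any mismatch rules it out.
Check: d/dx[\frac{3 \sqrt{2 x^{2} + 2}}{4} - \frac{1}{3 x + 5}] = \frac{27 \sqrt{2} x^{3} + 90 \sqrt{2} x^{2} + 75 \sqrt{2} x + 12 \sqrt{x^{2} + 1}}{36 x^{2} \sqrt{x^{2} + 1} + 120 x \sqrt{x^{2} + 1} + 100 \sqrt{x^{2} + 1}} = f(x).

An antiderivative is F(x) = \frac{3 \sqrt{2 x^{2} + 2}}{4} - \frac{1}{3 x + 5}.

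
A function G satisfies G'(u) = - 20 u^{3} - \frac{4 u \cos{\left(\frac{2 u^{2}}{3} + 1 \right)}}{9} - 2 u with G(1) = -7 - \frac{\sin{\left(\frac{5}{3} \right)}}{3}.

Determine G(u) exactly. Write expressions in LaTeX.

The integrand splits into summands that can be handled one at a time.
A general antiderivative is - 5 u^{4} - u^{2} - \frac{\sin{\left(\frac{2 u^{2}}{3} + 1 \right)}}{3} + C.
The condition gives C = -7 - \frac{\sin{\left(\frac{5}{3} \right)}}{3} - (-6 - \frac{\sin{\left(\frac{5}{3} \right)}}{3}) = -1.
So G(u) = \frac{- 15 u^{4} - 3 u^{2} - \sin{\left(\frac{2 u^{2}}{3} + 1 \right)} - 3}{3}.
Check: d/du[\frac{- 15 u^{4} - 3 u^{2} - \sin{\left(\frac{2 u^{2}}{3} + 1 \right)} - 3}{3}] = - 20 u^{3} - \frac{4 u \cos{\left(\frac{2 u^{2}}{3} + 1 \right)}}{9} - 2 u = G'(u).

G(u) = \frac{- 15 u^{4} - 3 u^{2} - \sin{\left(\frac{2 u^{2}}{3} + 1 \right)} - 3}{3}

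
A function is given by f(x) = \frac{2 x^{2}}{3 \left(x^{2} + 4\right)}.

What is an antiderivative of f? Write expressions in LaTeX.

An antiderivative is F(x) = \frac{2 x}{3} - \frac{4 \operatorname{atan}{\left(\frac{x}{2} \right)}}{3}.

A candidate is checked by its d/dx: the result must match f(x).
Check: d/dx[\frac{2 x}{3} - \frac{4 \operatorname{atan}{\left(\frac{x}{2} \right)}}{3}] = \frac{2 x^{2}}{3 x^{2} + 12}, which equals f(x).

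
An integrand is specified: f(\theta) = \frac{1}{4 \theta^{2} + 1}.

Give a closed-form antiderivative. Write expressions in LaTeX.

An antiderivative is F(\theta) = \frac{\operatorname{atan}{\left(2 \theta \right)}}{2}.

Whatever form F(\theta) takes, F'(\theta) = f(\theta) is non-negotiable.
Check: d/d\theta[\frac{\operatorname{atan}{\left(2 \theta \right)}}{2}] = \frac{1}{4 \theta^{2} + 1} = f(\theta).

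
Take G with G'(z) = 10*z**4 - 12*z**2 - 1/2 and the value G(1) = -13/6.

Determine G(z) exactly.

The integrand splits into summands that can be handled one at a time.
A general antiderivative is 2*z**5 - 4*z**3 - z/2 + 1/3 + C.
The condition gives C = -13/6 - (-13/6) = 0.
So G(z) = (12*z**5 - 24*z**3 - 3*z + 2)/6.
Check: d/dz[(12*z**5 - 24*z**3 - 3*z + 2)/6] = 10*z**4 - 12*z**2 - 1/2 = G'(z).

G(z) = (12*z**5 - 24*z**3 - 3*z + 2)/6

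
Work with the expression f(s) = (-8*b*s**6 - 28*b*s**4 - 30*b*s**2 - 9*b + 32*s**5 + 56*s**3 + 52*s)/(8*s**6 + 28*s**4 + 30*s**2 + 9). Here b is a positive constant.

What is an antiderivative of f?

Whatever form F(s) takes, F'(s) = f(s) is non-negotiable.
Check: d/ds[-(2*b*s**3 + 3*b*s - 4*s**2*log(4*s**2 + 2) - 6*log(4*s**2 + 2) - 5)/(2*s**2 + 3)] = (-8*b*s**6 - 28*b*s**4 - 30*b*s**2 - 9*b + 32*s**5 + 56*s**3 + 52*s)/(8*s**6 + 28*s**4 + 30*s**2 + 9) = f(s).

An antiderivative is F(s) = -(2*b*s**3 + 3*b*s - 4*s**2*log(4*s**2 + 2) - 6*log(4*s**2 + 2) - 5)/(2*s**2 + 3).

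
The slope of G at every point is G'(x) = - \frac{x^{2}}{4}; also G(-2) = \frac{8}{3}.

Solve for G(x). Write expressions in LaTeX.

G(x) = 2 - \frac{x^{3}}{12}

Whatever form G(x) takes, its d/dx must return the stated G'(x).
A general antiderivative is - \frac{x^{3}}{12} + C.
The condition gives C = \frac{8}{3} - (\frac{2}{3}) = 2.
So G(x) = 2 - \frac{x^{3}}{12}.
Check: d/dx[2 - \frac{x^{3}}{12}] = - \frac{x^{2}}{4} = G'(x).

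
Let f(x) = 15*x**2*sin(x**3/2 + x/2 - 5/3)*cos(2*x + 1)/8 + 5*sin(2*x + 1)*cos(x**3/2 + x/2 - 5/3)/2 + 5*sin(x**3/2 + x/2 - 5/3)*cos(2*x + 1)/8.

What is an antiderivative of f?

Recognize the product-rule pattern: f = u'v + uv' with u = -5*cos(2*x + 1)/4, v = cos(x**3/2 + x/2 - 5/3), so integration by parts undoes it.
Check: d/dx[-5*cos(2*x + 1)*cos(x**3/2 + x/2 - 5/3)/4] = 15*x**2*sin(x**3/2 + x/2 - 5/3)*cos(2*x + 1)/8 + 5*sin(2*x + 1)*cos(x**3/2 + x/2 - 5/3)/2 + 5*sin(x**3/2 + x/2 - 5/3)*cos(2*x + 1)/8 = f(x).

An antiderivative is F(x) = -5*cos(2*x + 1)*cos(x**3/2 + x/2 - 5/3)/4.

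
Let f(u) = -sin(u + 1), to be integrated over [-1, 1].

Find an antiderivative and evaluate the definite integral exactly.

Any candidate F(u) must reproduce f(u) exactly when differentiated.
F(u) = cos(u + 1) is an antiderivative of f.
Check: d/du[cos(u + 1)] = -sin(u + 1) = f(u).
F(1) = cos(2); F(-1) = 1.
Integral = F(1) - F(-1) = -1 + cos(2).

Antiderivative: F(u) = cos(u + 1); value = -1 + cos(2)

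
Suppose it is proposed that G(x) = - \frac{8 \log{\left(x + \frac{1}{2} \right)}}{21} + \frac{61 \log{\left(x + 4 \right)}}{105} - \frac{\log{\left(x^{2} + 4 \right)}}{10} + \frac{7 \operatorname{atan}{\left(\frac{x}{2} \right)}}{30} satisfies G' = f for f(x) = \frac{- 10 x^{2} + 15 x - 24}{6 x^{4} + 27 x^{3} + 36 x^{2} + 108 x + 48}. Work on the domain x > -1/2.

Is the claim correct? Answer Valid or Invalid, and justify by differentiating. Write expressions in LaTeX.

Valid - differentiating G returns exactly f.

d/dx[G] = \frac{- 10 x^{2} + 15 x - 24}{6 x^{4} + 27 x^{3} + 36 x^{2} + 108 x + 48}
This equals f(x) exactly, so the claim holds.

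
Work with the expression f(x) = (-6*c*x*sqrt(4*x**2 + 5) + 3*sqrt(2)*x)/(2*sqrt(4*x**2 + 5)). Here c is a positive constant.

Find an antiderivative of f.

For F(x) to be correct the identity F'(x) - f(x) = 0 must hold.
Check: d/dx[-3*c*x**2/2 + 3*sqrt(2*x**2 + 5/2)/4] = (-6*c*x*sqrt(4*x**2 + 5) + 3*sqrt(2)*x)/(2*sqrt(4*x**2 + 5)) = f(x).

An antiderivative is F(x) = -3*c*x**2/2 + 3*sqrt(2*x**2 + 5/2)/4.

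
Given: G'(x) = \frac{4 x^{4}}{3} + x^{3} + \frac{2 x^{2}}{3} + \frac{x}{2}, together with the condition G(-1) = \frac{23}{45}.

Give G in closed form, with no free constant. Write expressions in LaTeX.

Integrate term by term and add the pieces.
A general antiderivative is \frac{4 x^{5}}{15} + \frac{x^{4}}{4} + \frac{2 x^{3}}{9} + \frac{x^{2}}{4} + C.
The condition gives C = \frac{23}{45} - (\frac{1}{90}) = \frac{1}{2}.
So G(x) = \frac{4 x^{5}}{15} + \frac{x^{4}}{4} + \frac{2 x^{3}}{9} + \frac{x^{2}}{4} + \frac{1}{2}.
Check: d/dx[\frac{4 x^{5}}{15} + \frac{x^{4}}{4} + \frac{2 x^{3}}{9} + \frac{x^{2}}{4} + \frac{1}{2}] = \frac{4 x^{4}}{3} + x^{3} + \frac{2 x^{2}}{3} + \frac{x}{2} = G'(x).

G(x) = \frac{4 x^{5}}{15} + \frac{x^{4}}{4} + \frac{2 x^{3}}{9} + \frac{x^{2}}{4} + \frac{1}{2}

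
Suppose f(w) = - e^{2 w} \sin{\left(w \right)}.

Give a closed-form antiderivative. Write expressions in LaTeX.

An antiderivative is F(w) = - \frac{2 e^{2 w} \sin{\left(w \right)}}{5} + \frac{e^{2 w} \cos{\left(w \right)}}{5}.

For F(w) to be correct the identity F'(w) - f(w) = 0 must hold.
Check: d/dw[- \frac{2 e^{2 w} \sin{\left(w \right)}}{5} + \frac{e^{2 w} \cos{\left(w \right)}}{5}] = - e^{2 w} \sin{\left(w \right)} = f(w).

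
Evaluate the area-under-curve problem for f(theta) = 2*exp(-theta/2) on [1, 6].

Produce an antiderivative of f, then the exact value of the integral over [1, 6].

Antiderivative: F(theta) = -4*exp(-theta/2); value = -4*exp(-3) + 4*exp(-1/2)

A candidate is checked by its d/dtheta: the result must match f(theta).
F(theta) = -4*exp(-theta/2) is an antiderivative of f.
Check: d/dtheta[-4*exp(-theta/2)] = 2*exp(-theta/2) = f(theta).
F(6) = -4*exp(-3); F(1) = -4*exp(-1/2).
Integral = F(6) - F(1) = -4*exp(-3) + 4*exp(-1/2).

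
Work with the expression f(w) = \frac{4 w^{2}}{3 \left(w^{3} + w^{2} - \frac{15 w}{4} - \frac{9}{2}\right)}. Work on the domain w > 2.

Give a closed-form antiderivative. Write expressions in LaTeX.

The denominator factors as 3 \left(w - 2\right) \left(2 w + 3\right)^{2}; partial fractions split f into directly integrable pieces: \frac{88}{49 \left(2 w + 3\right)} - \frac{24}{7 \left(2 w + 3\right)^{2}} + \frac{64}{147 \left(w - 2\right)}.
Check: d/dw[\frac{4 \left(16 \left(2 w + 3\right) \log{\left(w - 2 \right)} + 33 \left(2 w + 3\right) \log{\left(w + \frac{3}{2} \right)} + 63\right)}{147 \left(2 w + 3\right)}] = \frac{16 w^{2}}{12 w^{3} + 12 w^{2} - 45 w - 54}, which equals f(w).

An antiderivative is F(w) = \frac{4 \left(16 \left(2 w + 3\right) \log{\left(w - 2 \right)} + 33 \left(2 w + 3\right) \log{\left(w + \frac{3}{2} \right)} + 63\right)}{147 \left(2 w + 3\right)}.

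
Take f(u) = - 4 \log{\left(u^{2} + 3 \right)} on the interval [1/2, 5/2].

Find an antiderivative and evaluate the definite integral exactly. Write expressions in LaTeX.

Whatever form F(u) takes, F'(u) = f(u) is non-negotiable.
F(u) = - 4 \left(u \log{\left(u^{2} + 3 \right)} - 2 u + 2 \sqrt{3} \operatorname{atan}{\left(\frac{\sqrt{3} u}{3} \right)}\right) is an antiderivative of f.
Check: d/du[- 4 \left(u \log{\left(u^{2} + 3 \right)} - 2 u + 2 \sqrt{3} \operatorname{atan}{\left(\frac{\sqrt{3} u}{3} \right)}\right)] = - 4 \log{\left(u^{2} + 3 \right)} = f(u).
F(5/2) = - 10 \log{\left(\frac{37}{4} \right)} - 8 \sqrt{3} \operatorname{atan}{\left(\frac{5 \sqrt{3}}{6} \right)} + 20; F(1/2) = - 8 \sqrt{3} \operatorname{atan}{\left(\frac{\sqrt{3}}{6} \right)} - 2 \log{\left(\frac{13}{4} \right)} + 4.
Integral = F(5/2) - F(1/2) = - 10 \log{\left(\frac{37}{4} \right)} - 8 \sqrt{3} \operatorname{atan}{\left(\frac{5 \sqrt{3}}{6} \right)} + 2 \log{\left(\frac{13}{4} \right)} + 8 \sqrt{3} \operatorname{atan}{\left(\frac{\sqrt{3}}{6} \right)} + 16.

Antiderivative: F(u) = - 4 \left(u \log{\left(u^{2} + 3 \right)} - 2 u + 2 \sqrt{3} \operatorname{atan}{\left(\frac{\sqrt{3} u}{3} \right)}\right); value = - 10 \log{\left(\frac{37}{4} \right)} - 8 \sqrt{3} \operatorname{atan}{\left(\frac{5 \sqrt{3}}{6} \right)} + 2 \log{\left(\frac{13}{4} \right)} + 8 \sqrt{3} \operatorname{atan}{\left(\frac{\sqrt{3}}{6} \right)} + 16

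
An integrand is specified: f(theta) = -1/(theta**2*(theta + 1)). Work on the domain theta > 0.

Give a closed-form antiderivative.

An antiderivative is F(theta) = log(theta) - log(theta + 1) + 1/theta.

The denominator factors as theta**2*(theta + 1); partial fractions split f into directly integrable pieces: -1/(theta + 1) + 1/theta - 1/theta**2.
Check: d/dtheta[log(theta) - log(theta + 1) + 1/theta] = -1/(theta**3 + theta**2), which equals f(theta).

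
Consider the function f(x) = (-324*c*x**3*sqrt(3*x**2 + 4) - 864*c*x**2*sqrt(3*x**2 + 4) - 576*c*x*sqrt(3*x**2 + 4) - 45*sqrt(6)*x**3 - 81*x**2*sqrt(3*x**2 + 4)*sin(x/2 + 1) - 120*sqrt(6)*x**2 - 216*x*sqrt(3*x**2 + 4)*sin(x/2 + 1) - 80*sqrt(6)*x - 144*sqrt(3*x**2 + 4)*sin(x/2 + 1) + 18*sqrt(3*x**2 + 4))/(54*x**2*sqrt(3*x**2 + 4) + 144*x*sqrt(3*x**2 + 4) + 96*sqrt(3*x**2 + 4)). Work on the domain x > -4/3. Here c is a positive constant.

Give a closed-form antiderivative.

An antiderivative is F(x) = -(162*c*x**3 + 216*c*x**2 + 15*sqrt(6)*x*sqrt(3*x**2 + 4) - 162*x*cos(x/2 + 1) + 20*sqrt(6)*sqrt(3*x**2 + 4) - 216*cos(x/2 + 1) + 18)/(18*(3*x + 4)).

For F(x) to be correct the identity F'(x) - f(x) = 0 must hold.
Check: d/dx[-(162*c*x**3 + 216*c*x**2 + 15*sqrt(6)*x*sqrt(3*x**2 + 4) - 162*x*cos(x/2 + 1) + 20*sqrt(6)*sqrt(3*x**2 + 4) - 216*cos(x/2 + 1) + 18)/(18*(3*x + 4))] = (-324*c*x**3*sqrt(3*x**2 + 4) - 864*c*x**2*sqrt(3*x**2 + 4) - 576*c*x*sqrt(3*x**2 + 4) - 45*sqrt(6)*x**3 - 81*x**2*sqrt(3*x**2 + 4)*sin(x/2 + 1) - 120*sqrt(6)*x**2 - 216*x*sqrt(3*x**2 + 4)*sin(x/2 + 1) - 80*sqrt(6)*x - 144*sqrt(3*x**2 + 4)*sin(x/2 + 1) + 18*sqrt(3*x**2 + 4))/(54*x**2*sqrt(3*x**2 + 4) + 144*x*sqrt(3*x**2 + 4) + 96*sqrt(3*x**2 + 4)) = f(x).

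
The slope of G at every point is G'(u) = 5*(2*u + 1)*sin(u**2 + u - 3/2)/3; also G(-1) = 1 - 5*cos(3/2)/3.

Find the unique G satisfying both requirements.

G'(u) matches the chain-rule pattern g'(h)*h' with inner function h(u) = u**2 + u - 3/2; substituting w = h(u) collapses the integral.
A general antiderivative is -5*cos(u**2 + u - 3/2)/3 + C.
The condition gives C = 1 - 5*cos(3/2)/3 - (-5*cos(3/2)/3) = 1.
So G(u) = 1 - 5*cos(u**2 + u - 3/2)/3.
Check: d/du[1 - 5*cos(u**2 + u - 3/2)/3] = 10*u*sin(u**2 + u - 3/2)/3 + 5*sin(u**2 + u - 3/2)/3, which equals G'(u).

G(u) = 1 - 5*cos(u**2 + u - 3/2)/3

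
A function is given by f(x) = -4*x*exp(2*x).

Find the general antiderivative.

Recognize the product-rule pattern: f = u'v + uv' with u = 1 - 2*x, v = exp(2*x), so integration by parts undoes it.
Check: d/dx[-2*x*exp(2*x) + exp(2*x)] = -4*x*exp(2*x) = f(x).

F(x) = -2*x*exp(2*x) + exp(2*x) + C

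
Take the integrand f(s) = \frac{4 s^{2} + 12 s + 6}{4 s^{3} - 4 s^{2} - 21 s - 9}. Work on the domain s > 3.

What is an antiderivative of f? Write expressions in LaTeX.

An antiderivative is F(s) = \frac{52 \log{\left(s - 3 \right)} - 3 \log{\left(s + \frac{1}{2} \right)} - 7 \log{\left(s + \frac{3}{2} \right)}}{42}.

Factor the denominator (\left(s - 3\right) \left(2 s + 1\right) \left(2 s + 3\right)) and decompose: f = - \frac{1}{3 \left(2 s + 3\right)} - \frac{1}{7 \left(2 s + 1\right)} + \frac{26}{21 \left(s - 3\right)}; each piece integrates to a log, atan, or power term.
Check: d/ds[\frac{52 \log{\left(s - 3 \right)} - 3 \log{\left(s + \frac{1}{2} \right)} - 7 \log{\left(s + \frac{3}{2} \right)}}{42}] = \frac{4 s^{2} + 12 s + 6}{4 s^{3} - 4 s^{2} - 21 s - 9} = f(s).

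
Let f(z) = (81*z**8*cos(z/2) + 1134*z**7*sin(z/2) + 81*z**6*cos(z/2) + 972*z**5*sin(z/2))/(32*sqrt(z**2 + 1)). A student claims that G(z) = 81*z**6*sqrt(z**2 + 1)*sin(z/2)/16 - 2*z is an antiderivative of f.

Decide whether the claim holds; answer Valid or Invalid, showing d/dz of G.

d/dz[G] = (81*z**8*cos(z/2) + 1134*z**7*sin(z/2) + 81*z**6*cos(z/2) + 972*z**5*sin(z/2) - 64*sqrt(z**2 + 1))/(32*sqrt(z**2 + 1))
d/dz[G] - f(z) = -2 != 0.

Invalid: d/dz[G] - f = -2, which is not 0.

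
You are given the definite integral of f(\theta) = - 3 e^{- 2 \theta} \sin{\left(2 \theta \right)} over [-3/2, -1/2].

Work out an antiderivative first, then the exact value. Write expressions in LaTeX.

Antiderivative: F(\theta) = \frac{3 \left(\sin{\left(2 \theta \right)} + \cos{\left(2 \theta \right)}\right) e^{- 2 \theta}}{4}; value = - \frac{3 e \sin{\left(1 \right)}}{4} + \frac{3 e \cos{\left(1 \right)}}{4} + \frac{3 e^{3} \sin{\left(3 \right)}}{4} - \frac{3 e^{3} \cos{\left(3 \right)}}{4}

For F(\theta) to be correct the identity F'(\theta) - f(\theta) = 0 must hold.
F(\theta) = \frac{3 \left(\sin{\left(2 \theta \right)} + \cos{\left(2 \theta \right)}\right) e^{- 2 \theta}}{4} is an antiderivative of f.
Check: d/d\theta[\frac{3 \left(\sin{\left(2 \theta \right)} + \cos{\left(2 \theta \right)}\right) e^{- 2 \theta}}{4}] = - 3 e^{- 2 \theta} \sin{\left(2 \theta \right)} = f(\theta).
F(-1/2) = - \frac{3 e \sin{\left(1 \right)}}{4} + \frac{3 e \cos{\left(1 \right)}}{4}; F(-3/2) = \frac{3 e^{3} \cos{\left(3 \right)}}{4} - \frac{3 e^{3} \sin{\left(3 \right)}}{4}.
Integral = F(-1/2) - F(-3/2) = - \frac{3 e \sin{\left(1 \right)}}{4} + \frac{3 e \cos{\left(1 \right)}}{4} + \frac{3 e^{3} \sin{\left(3 \right)}}{4} - \frac{3 e^{3} \cos{\left(3 \right)}}{4}.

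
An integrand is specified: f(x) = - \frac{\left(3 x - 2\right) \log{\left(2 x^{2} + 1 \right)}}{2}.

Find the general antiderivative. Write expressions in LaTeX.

Check any antiderivative F(x) by computing F'(x) and comparing it with f(x).
Check: d/dx[\frac{6 x^{2} + 2 x \left(4 - 3 x\right) \log{\left(2 x^{2} + 1 \right)} - 16 x - 3 \log{\left(x^{2} + \frac{1}{2} \right)} + 8 \sqrt{2} \operatorname{atan}{\left(\sqrt{2} x \right)}}{8}] = - \frac{3 x \log{\left(2 x^{2} + 1 \right)}}{2} + \log{\left(2 x^{2} + 1 \right)}, which equals f(x).

F(x) = \frac{6 x^{2} + 2 x \left(4 - 3 x\right) \log{\left(2 x^{2} + 1 \right)} - 16 x - 3 \log{\left(x^{2} + \frac{1}{2} \right)} + 8 \sqrt{2} \operatorname{atan}{\left(\sqrt{2} x \right)}}{8} + C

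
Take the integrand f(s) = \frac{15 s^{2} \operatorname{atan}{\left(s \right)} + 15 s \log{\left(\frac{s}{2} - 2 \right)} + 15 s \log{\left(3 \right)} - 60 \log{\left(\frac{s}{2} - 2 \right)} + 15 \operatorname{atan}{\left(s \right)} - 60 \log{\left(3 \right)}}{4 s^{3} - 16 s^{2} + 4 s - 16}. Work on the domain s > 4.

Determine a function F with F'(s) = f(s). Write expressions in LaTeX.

An antiderivative is F(s) = \frac{15 \log{\left(\frac{3 s}{2} - 6 \right)} \operatorname{atan}{\left(s \right)}}{4}.

f has the shape u'v + uv' for u = \frac{15 \operatorname{atan}{\left(s \right)}}{4} and v = \log{\left(\frac{3 s}{2} - 6 \right)} — it is the derivative of the product u*v.
Check: d/ds[\frac{15 \log{\left(\frac{3 s}{2} - 6 \right)} \operatorname{atan}{\left(s \right)}}{4}] = \frac{15 s^{2} \operatorname{atan}{\left(s \right)} + 15 s \log{\left(\frac{s}{2} - 2 \right)} + 15 s \log{\left(3 \right)} - 60 \log{\left(\frac{s}{2} - 2 \right)} + 15 \operatorname{atan}{\left(s \right)} - 60 \log{\left(3 \right)}}{4 s^{3} - 16 s^{2} + 4 s - 16} = f(s).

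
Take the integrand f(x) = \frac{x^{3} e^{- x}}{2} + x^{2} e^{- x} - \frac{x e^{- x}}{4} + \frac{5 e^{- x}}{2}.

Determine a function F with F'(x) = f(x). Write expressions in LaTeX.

An antiderivative is F(x) = \frac{\left(- 2 x^{3} - 10 x^{2} - 19 x - 29\right) e^{- x}}{4}.

Recognize the product-rule pattern: f = u'v + uv' with u = - \frac{x^{3}}{2} - \frac{5 x^{2}}{2} - \frac{19 x}{4} - \frac{29}{4}, v = e^{- x}, so integration by parts undoes it.
Check: d/dx[\frac{\left(- 2 x^{3} - 10 x^{2} - 19 x - 29\right) e^{- x}}{4}] = \frac{\left(2 x^{3} + 4 x^{2} - x + 10\right) e^{- x}}{4}, which equals f(x).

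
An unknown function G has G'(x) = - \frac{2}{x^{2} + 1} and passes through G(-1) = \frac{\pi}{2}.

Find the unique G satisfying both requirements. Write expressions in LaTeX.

Differentiate the proposed G(x) back; it has to land on the given G'(x).
A general antiderivative is - 2 \operatorname{atan}{\left(x \right)} + C.
The condition gives C = \frac{\pi}{2} - (\frac{\pi}{2}) = 0.
So G(x) = - 2 \operatorname{atan}{\left(x \right)}.
Check: d/dx[- 2 \operatorname{atan}{\left(x \right)}] = - \frac{2}{x^{2} + 1} = G'(x).

G(x) = - 2 \operatorname{atan}{\left(x \right)}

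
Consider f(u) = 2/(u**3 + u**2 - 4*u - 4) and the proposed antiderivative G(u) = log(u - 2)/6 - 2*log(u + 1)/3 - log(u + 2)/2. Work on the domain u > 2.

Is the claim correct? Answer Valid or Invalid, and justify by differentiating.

d/du[G] = (-u**2 + u + 4)/(u**3 + u**2 - 4*u - 4)
d/du[G] - f(u) = -1/(u + 2) != 0.

Invalid: d/du[G] - f = -1/(u + 2), which is not 0.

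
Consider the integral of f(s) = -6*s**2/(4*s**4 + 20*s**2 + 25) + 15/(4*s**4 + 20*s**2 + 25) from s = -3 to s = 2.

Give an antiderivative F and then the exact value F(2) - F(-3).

Antiderivative: F(s) = 3*s/(2*s**2 + 5); value = 255/299

Recognize the product-rule pattern: f = u'v + uv' with u = 3*s/2, v = 1/(s**2 + 5/2), so integration by parts undoes it.
F(s) = 3*s/(2*s**2 + 5) is an antiderivative of f.
Check: d/ds[3*s/(2*s**2 + 5)] = (15 - 6*s**2)/(4*s**4 + 20*s**2 + 25), which equals f(s).
F(2) = 6/13; F(-3) = -9/23.
Integral = F(2) - F(-3) = 255/299.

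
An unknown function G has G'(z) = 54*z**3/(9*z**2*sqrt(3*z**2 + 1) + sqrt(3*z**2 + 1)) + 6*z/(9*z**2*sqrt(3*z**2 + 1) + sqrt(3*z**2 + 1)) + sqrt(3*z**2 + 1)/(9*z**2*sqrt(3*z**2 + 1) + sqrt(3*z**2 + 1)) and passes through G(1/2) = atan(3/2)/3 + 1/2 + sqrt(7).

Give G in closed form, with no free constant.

G(z) = (12*sqrt(3*z**2 + 1) + 2*atan(3*z) + 3)/6

The integrand splits into summands that can be handled one at a time.
A general antiderivative is 2*sqrt(3*z**2 + 1) + atan(3*z)/3 + C.
The condition gives C = atan(3/2)/3 + 1/2 + sqrt(7) - (atan(3/2)/3 + sqrt(7)) = 1/2.
So G(z) = (12*sqrt(3*z**2 + 1) + 2*atan(3*z) + 3)/6.
Check: d/dz[(12*sqrt(3*z**2 + 1) + 2*atan(3*z) + 3)/6] = (54*z**3 + 6*z + sqrt(3*z**2 + 1))/(9*z**2*sqrt(3*z**2 + 1) + sqrt(3*z**2 + 1)), which equals G'(z).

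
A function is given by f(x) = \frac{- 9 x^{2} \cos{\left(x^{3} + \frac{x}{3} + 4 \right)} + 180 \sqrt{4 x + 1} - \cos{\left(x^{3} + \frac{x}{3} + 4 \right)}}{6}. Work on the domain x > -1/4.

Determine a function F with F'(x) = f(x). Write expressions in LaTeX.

For F(x) to be correct the identity F'(x) - f(x) = 0 must hold.
Check: d/dx[5 \left(4 x + 1\right)^{\frac{3}{2}} - \frac{\sin{\left(x^{3} + \frac{x}{3} + 4 \right)}}{2}] = - \frac{3 x^{2} \cos{\left(x^{3} + \frac{x}{3} + 4 \right)}}{2} + 30 \sqrt{4 x + 1} - \frac{\cos{\left(x^{3} + \frac{x}{3} + 4 \right)}}{6}, which equals f(x).

An antiderivative is F(x) = 5 \left(4 x + 1\right)^{\frac{3}{2}} - \frac{\sin{\left(x^{3} + \frac{x}{3} + 4 \right)}}{2}.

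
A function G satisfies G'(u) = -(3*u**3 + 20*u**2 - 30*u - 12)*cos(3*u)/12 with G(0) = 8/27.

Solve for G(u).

G(u) = -u**3*sin(3*u)/12 - 5*u**2*sin(3*u)/9 - u**2*cos(3*u)/12 + 8*u*sin(3*u)/9 - 10*u*cos(3*u)/27 + 37*sin(3*u)/81 + 8*cos(3*u)/27

Recover the given G'(u) by differentiating a candidate G(u); any mismatch rules it out.
A general antiderivative is -u**3*sin(3*u)/12 - 5*u**2*sin(3*u)/9 - u**2*cos(3*u)/12 + 8*u*sin(3*u)/9 - 10*u*cos(3*u)/27 + 37*sin(3*u)/81 + 8*cos(3*u)/27 + C.
The condition gives C = 8/27 - (8/27) = 0.
So G(u) = -u**3*sin(3*u)/12 - 5*u**2*sin(3*u)/9 - u**2*cos(3*u)/12 + 8*u*sin(3*u)/9 - 10*u*cos(3*u)/27 + 37*sin(3*u)/81 + 8*cos(3*u)/27.
Check: d/du[-u**3*sin(3*u)/12 - 5*u**2*sin(3*u)/9 - u**2*cos(3*u)/12 + 8*u*sin(3*u)/9 - 10*u*cos(3*u)/27 + 37*sin(3*u)/81 + 8*cos(3*u)/27] = -u**3*cos(3*u)/4 - 5*u**2*cos(3*u)/3 + 5*u*cos(3*u)/2 + cos(3*u), which equals G'(u).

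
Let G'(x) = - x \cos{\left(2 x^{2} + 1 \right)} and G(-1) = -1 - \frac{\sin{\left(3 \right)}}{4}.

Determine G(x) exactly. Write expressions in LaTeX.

G(x) = - \frac{\sin{\left(2 x^{2} + 1 \right)}}{4} - 1

G'(x) matches the chain-rule pattern g'(h)*h' with inner function h(x) = 2 x^{2} + 1; substituting u = h(x) collapses the integral.
A general antiderivative is - \frac{\sin{\left(2 x^{2} + 1 \right)}}{4} + C.
The condition gives C = -1 - \frac{\sin{\left(3 \right)}}{4} - (- \frac{\sin{\left(3 \right)}}{4}) = -1.
So G(x) = - \frac{\sin{\left(2 x^{2} + 1 \right)}}{4} - 1.
Check: d/dx[- \frac{\sin{\left(2 x^{2} + 1 \right)}}{4} - 1] = - x \cos{\left(2 x^{2} + 1 \right)} = G'(x).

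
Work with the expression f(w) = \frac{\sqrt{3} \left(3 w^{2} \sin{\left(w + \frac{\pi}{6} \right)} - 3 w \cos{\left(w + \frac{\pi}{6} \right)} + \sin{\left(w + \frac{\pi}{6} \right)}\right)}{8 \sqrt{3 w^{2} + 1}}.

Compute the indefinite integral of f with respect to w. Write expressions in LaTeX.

F(w) = - \frac{3 \sqrt{w^{2} + \frac{1}{3}} \cos{\left(w + \frac{\pi}{6} \right)}}{8} + C

Recognize the product-rule pattern: f = u'v + uv' with u = - \frac{3 \sqrt{w^{2} + \frac{1}{3}}}{8}, v = \cos{\left(w + \frac{\pi}{6} \right)}, so integration by parts undoes it.
Check: d/dw[- \frac{3 \sqrt{w^{2} + \frac{1}{3}} \cos{\left(w + \frac{\pi}{6} \right)}}{8}] = \frac{\sqrt{3} \left(9 w^{2} \sin{\left(w + \frac{\pi}{6} \right)} - 9 w \cos{\left(w + \frac{\pi}{6} \right)} + 3 \sin{\left(w + \frac{\pi}{6} \right)}\right)}{24 \sqrt{3 w^{2} + 1}}, which equals f(w).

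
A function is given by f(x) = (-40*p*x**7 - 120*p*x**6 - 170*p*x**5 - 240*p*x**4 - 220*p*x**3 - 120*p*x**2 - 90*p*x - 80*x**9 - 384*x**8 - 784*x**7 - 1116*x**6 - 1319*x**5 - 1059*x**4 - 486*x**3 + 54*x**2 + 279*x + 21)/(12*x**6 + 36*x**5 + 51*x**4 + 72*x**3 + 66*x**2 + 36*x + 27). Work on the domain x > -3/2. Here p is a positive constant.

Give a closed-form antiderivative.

Check any antiderivative F(x) by computing F'(x) and comparing it with f(x).
Check: d/dx[-(20*p*x**5 + 30*p*x**4 + 20*p*x**3 + 30*p*x**2 + 20*x**7 + 78*x**6 + 98*x**5 + 75*x**4 + 68*x**3 + 3*x**2 + 50*x + 96)/(6*(2*x + 3)*(x**2 + 1))] = (-40*p*x**7 - 120*p*x**6 - 170*p*x**5 - 240*p*x**4 - 220*p*x**3 - 120*p*x**2 - 90*p*x - 80*x**9 - 384*x**8 - 784*x**7 - 1116*x**6 - 1319*x**5 - 1059*x**4 - 486*x**3 + 54*x**2 + 279*x + 21)/(12*x**6 + 36*x**5 + 51*x**4 + 72*x**3 + 66*x**2 + 36*x + 27) = f(x).

An antiderivative is F(x) = -(20*p*x**5 + 30*p*x**4 + 20*p*x**3 + 30*p*x**2 + 20*x**7 + 78*x**6 + 98*x**5 + 75*x**4 + 68*x**3 + 3*x**2 + 50*x + 96)/(6*(2*x + 3)*(x**2 + 1)).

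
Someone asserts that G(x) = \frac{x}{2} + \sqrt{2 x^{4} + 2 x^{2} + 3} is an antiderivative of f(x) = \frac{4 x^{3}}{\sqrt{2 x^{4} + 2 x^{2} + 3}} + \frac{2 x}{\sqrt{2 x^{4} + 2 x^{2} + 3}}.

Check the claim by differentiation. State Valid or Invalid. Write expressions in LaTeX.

Invalid: d/dx[G] - f = \frac{1}{2}, which is not 0.

d/dx[G] = \frac{8 x^{3} + 4 x + \sqrt{2 x^{4} + 2 x^{2} + 3}}{2 \sqrt{2 x^{4} + 2 x^{2} + 3}}
d/dx[G] - f(x) = \frac{1}{2} != 0.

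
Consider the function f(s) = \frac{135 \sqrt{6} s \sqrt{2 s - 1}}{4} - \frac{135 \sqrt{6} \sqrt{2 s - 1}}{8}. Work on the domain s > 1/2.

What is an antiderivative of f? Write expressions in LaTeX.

Integrate term by term and add the pieces.
Check: d/ds[\frac{\sqrt{2} \left(108 \sqrt{3} s^{2} \sqrt{2 s - 1} - 108 \sqrt{3} s \sqrt{2 s - 1} + 27 \sqrt{3} \sqrt{2 s - 1}\right)}{8}] = \frac{540 \sqrt{6} s^{2} - 540 \sqrt{6} s + 135 \sqrt{6}}{8 \sqrt{2 s - 1}}, which equals f(s).

An antiderivative is F(s) = \frac{\sqrt{2} \left(108 \sqrt{3} s^{2} \sqrt{2 s - 1} - 108 \sqrt{3} s \sqrt{2 s - 1} + 27 \sqrt{3} \sqrt{2 s - 1}\right)}{8}.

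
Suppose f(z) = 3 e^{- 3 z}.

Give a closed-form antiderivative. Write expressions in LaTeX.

An antiderivative is F(z) = - e^{- 3 z}.

A first test for any F(z): its z-derivative must equal f(z) identically.
Check: d/dz[- e^{- 3 z}] = 3 e^{- 3 z} = f(z).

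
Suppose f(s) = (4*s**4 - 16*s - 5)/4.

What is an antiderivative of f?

An antiderivative is F(s) = s**5/5 - 2*s**2 - 5*s/4.

Check any antiderivative F(s) by computing F'(s) and comparing it with f(s).
Check: d/ds[s**5/5 - 2*s**2 - 5*s/4] = s**4 - 4*s - 5/4, which equals f(s).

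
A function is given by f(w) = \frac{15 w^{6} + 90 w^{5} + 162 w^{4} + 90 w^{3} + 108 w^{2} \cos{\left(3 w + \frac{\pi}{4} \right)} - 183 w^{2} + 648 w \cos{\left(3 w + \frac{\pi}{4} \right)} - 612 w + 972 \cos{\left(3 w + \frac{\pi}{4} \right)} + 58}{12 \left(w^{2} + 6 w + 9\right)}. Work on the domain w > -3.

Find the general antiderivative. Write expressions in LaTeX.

Since d/dw undoes antidifferentiation here, F'(w) = f(w) is required of F(w).
Check: d/dw[\frac{w^{5}}{4} + \frac{3 w^{3}}{4} - 3 w^{2} + \frac{w}{2} + 3 \sin{\left(3 w + \frac{\pi}{4} \right)} - \frac{2}{3 \left(2 w + 6\right)}] = \frac{15 w^{6} + 90 w^{5} + 162 w^{4} + 90 w^{3} + 108 w^{2} \cos{\left(3 w + \frac{\pi}{4} \right)} - 183 w^{2} + 648 w \cos{\left(3 w + \frac{\pi}{4} \right)} - 612 w + 972 \cos{\left(3 w + \frac{\pi}{4} \right)} + 58}{12 w^{2} + 72 w + 108}, which equals f(w).

F(w) = \frac{w^{5}}{4} + \frac{3 w^{3}}{4} - 3 w^{2} + \frac{w}{2} + 3 \sin{\left(3 w + \frac{\pi}{4} \right)} - \frac{2}{3 \left(2 w + 6\right)} + C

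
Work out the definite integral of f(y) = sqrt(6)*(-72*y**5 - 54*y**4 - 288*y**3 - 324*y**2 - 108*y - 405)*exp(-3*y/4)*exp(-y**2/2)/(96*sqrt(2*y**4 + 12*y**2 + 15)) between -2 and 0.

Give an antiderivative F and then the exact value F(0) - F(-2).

Recognize the product-rule pattern: f = u'v + uv' with u = 9*sqrt(y**4/3 + 2*y**2 + 5/2)/4, v = exp(-y**2/2 - 3*y/4), so integration by parts undoes it.
F(y) = 9*sqrt(y**4/3 + 2*y**2 + 5/2)*exp(-y**2/2 - 3*y/4)/4 is an antiderivative of f.
Check: d/dy[9*sqrt(y**4/3 + 2*y**2 + 5/2)*exp(-y**2/2 - 3*y/4)/4] = sqrt(6)*(-72*y**5 - 54*y**4 - 288*y**3 - 324*y**2 - 108*y - 405)*exp(-3*y/4)*exp(-y**2/2)/(96*sqrt(2*y**4 + 12*y**2 + 15)) = f(y).
F(0) = 9*sqrt(10)/8; F(-2) = 3*sqrt(570)*exp(-1/2)/8.
Integral = F(0) - F(-2) = -3*sqrt(570)*exp(-1/2)/8 + 9*sqrt(10)/8.

Antiderivative: F(y) = 9*sqrt(y**4/3 + 2*y**2 + 5/2)*exp(-y**2/2 - 3*y/4)/4; value = -3*sqrt(570)*exp(-1/2)/8 + 9*sqrt(10)/8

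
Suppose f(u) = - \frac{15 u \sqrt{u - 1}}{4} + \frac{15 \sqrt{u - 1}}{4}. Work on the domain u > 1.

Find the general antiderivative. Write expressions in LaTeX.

F(u) = - \frac{3 u^{2} \sqrt{u - 1}}{2} + 3 u \sqrt{u - 1} - \frac{3 \sqrt{u - 1}}{2} + C

Integrate term by term and add the pieces.
Check: d/du[- \frac{3 u^{2} \sqrt{u - 1}}{2} + 3 u \sqrt{u - 1} - \frac{3 \sqrt{u - 1}}{2}] = \frac{- 15 u^{2} + 30 u - 15}{4 \sqrt{u - 1}}, which equals f(u).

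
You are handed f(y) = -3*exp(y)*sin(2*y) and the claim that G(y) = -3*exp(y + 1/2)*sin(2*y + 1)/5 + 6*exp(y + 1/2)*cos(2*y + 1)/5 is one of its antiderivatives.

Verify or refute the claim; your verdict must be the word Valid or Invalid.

Invalid: d/dy[G] - f = 3*exp(y)*sin(2*y) - 3*exp(1/2)*exp(y)*sin(2*y + 1), which is not 0.

d/dy[G] = -3*exp(1/2)*exp(y)*sin(2*y + 1)
d/dy[G] - f(y) = 3*exp(y)*sin(2*y) - 3*exp(1/2)*exp(y)*sin(2*y + 1) != 0.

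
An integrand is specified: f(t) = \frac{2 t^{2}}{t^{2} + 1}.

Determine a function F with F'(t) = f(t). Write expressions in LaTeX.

An antiderivative is F(t) = 2 \left(t - \operatorname{atan}{\left(t \right)}\right).

Check any antiderivative F(t) by computing F'(t) and comparing it with f(t).
Check: d/dt[2 \left(t - \operatorname{atan}{\left(t \right)}\right)] = \frac{2 t^{2}}{t^{2} + 1} = f(t).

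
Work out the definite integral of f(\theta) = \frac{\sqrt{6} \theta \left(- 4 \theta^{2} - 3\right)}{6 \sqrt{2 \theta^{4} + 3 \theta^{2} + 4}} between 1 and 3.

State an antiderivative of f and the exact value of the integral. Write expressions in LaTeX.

f matches the chain-rule pattern g'(h)*h' with inner function h(\theta) = \frac{\theta^{4}}{3} + \frac{\theta^{2}}{2} + \frac{2}{3}; substituting u = h(\theta) collapses the integral.
F(\theta) = - \frac{\sqrt{6} \sqrt{2 \theta^{4} + 3 \theta^{2} + 4}}{6} is an antiderivative of f.
Check: d/d\theta[- \frac{\sqrt{6} \sqrt{2 \theta^{4} + 3 \theta^{2} + 4}}{6}] = \frac{- 4 \sqrt{6} \theta^{3} - 3 \sqrt{6} \theta}{6 \sqrt{2 \theta^{4} + 3 \theta^{2} + 4}}, which equals f(\theta).
F(3) = - \frac{\sqrt{1158}}{6}; F(1) = - \frac{\sqrt{6}}{2}.
Integral = F(3) - F(1) = - \frac{\sqrt{1158}}{6} + \frac{\sqrt{6}}{2}.

Antiderivative: F(\theta) = - \frac{\sqrt{6} \sqrt{2 \theta^{4} + 3 \theta^{2} + 4}}{6}; value = - \frac{\sqrt{1158}}{6} + \frac{\sqrt{6}}{2}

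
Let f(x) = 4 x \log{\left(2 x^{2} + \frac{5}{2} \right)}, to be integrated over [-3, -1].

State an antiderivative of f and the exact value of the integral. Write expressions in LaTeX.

A candidate is checked by its d/dx: the result must match f(x).
F(x) = 2 x^{2} \log{\left(2 x^{2} + \frac{5}{2} \right)} - 2 x^{2} + \frac{5 \log{\left(4 x^{2} + 5 \right)}}{2} is an antiderivative of f.
Check: d/dx[2 x^{2} \log{\left(2 x^{2} + \frac{5}{2} \right)} - 2 x^{2} + \frac{5 \log{\left(4 x^{2} + 5 \right)}}{2}] = 4 x \log{\left(2 x^{2} + \frac{5}{2} \right)} = f(x).
F(-1) = -2 + 2 \log{\left(\frac{9}{2} \right)} + \frac{5 \log{\left(9 \right)}}{2}; F(-3) = -18 + \frac{5 \log{\left(41 \right)}}{2} + 18 \log{\left(\frac{41}{2} \right)}.
Integral = F(-1) - F(-3) = - 18 \log{\left(\frac{41}{2} \right)} - \frac{5 \log{\left(41 \right)}}{2} + 2 \log{\left(\frac{9}{2} \right)} + \frac{5 \log{\left(9 \right)}}{2} + 16.

Antiderivative: F(x) = 2 x^{2} \log{\left(2 x^{2} + \frac{5}{2} \right)} - 2 x^{2} + \frac{5 \log{\left(4 x^{2} + 5 \right)}}{2}; value = - 18 \log{\left(\frac{41}{2} \right)} - \frac{5 \log{\left(41 \right)}}{2} + 2 \log{\left(\frac{9}{2} \right)} + \frac{5 \log{\left(9 \right)}}{2} + 16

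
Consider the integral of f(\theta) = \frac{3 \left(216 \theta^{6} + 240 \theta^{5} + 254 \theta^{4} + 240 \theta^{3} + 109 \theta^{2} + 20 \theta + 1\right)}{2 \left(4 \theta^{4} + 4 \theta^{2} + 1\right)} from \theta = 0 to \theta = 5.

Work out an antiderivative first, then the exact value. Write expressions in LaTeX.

Whatever form F(\theta) takes, F'(\theta) = f(\theta) is non-negotiable.
F(\theta) = \frac{3 \theta \left(6 \theta^{2} + 5 \theta + 1\right)^{2}}{2 \left(2 \theta^{2} + 1\right)} is an antiderivative of f.
Check: d/d\theta[\frac{3 \theta \left(6 \theta^{2} + 5 \theta + 1\right)^{2}}{2 \left(2 \theta^{2} + 1\right)}] = \frac{648 \theta^{6} + 720 \theta^{5} + 762 \theta^{4} + 720 \theta^{3} + 327 \theta^{2} + 60 \theta + 3}{8 \theta^{4} + 8 \theta^{2} + 2}, which equals f(\theta).
F(5) = \frac{77440}{17}; F(0) = 0.
Integral = F(5) - F(0) = \frac{77440}{17}.

Antiderivative: F(\theta) = \frac{3 \theta \left(6 \theta^{2} + 5 \theta + 1\right)^{2}}{2 \left(2 \theta^{2} + 1\right)}; value = \frac{77440}{17}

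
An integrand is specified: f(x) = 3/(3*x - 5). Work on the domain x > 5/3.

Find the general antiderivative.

F(x) = log(3*x - 5) + C

Differentiate the proposed F(x) back; it has to land on f(x) exactly.
Check: d/dx[log(3*x - 5)] = 3/(3*x - 5) = f(x).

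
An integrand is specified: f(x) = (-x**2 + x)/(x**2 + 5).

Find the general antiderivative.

F(x) = -x + log(x**2 + 5)/2 + sqrt(5)*atan(sqrt(5)*x/5) + C

A candidate is checked by its d/dx: the result must match f(x).
Check: d/dx[-x + log(x**2 + 5)/2 + sqrt(5)*atan(sqrt(5)*x/5)] = (-x**2 + x)/(x**2 + 5) = f(x).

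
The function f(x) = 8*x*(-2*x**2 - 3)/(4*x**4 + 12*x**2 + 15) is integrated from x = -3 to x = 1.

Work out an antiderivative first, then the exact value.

Antiderivative: F(x) = -log(2*x**4/3 + 2*x**2 + 5/2); value = -log(31/6) + log(149/2)

f matches the chain-rule pattern g'(h)*h' with inner function h(x) = 2*x**4/3 + 2*x**2 + 5/2; substituting u = h(x) collapses the integral.
F(x) = -log(2*x**4/3 + 2*x**2 + 5/2) is an antiderivative of f.
Check: d/dx[-log(2*x**4/3 + 2*x**2 + 5/2)] = (-16*x**3 - 24*x)/(4*x**4 + 12*x**2 + 15), which equals f(x).
F(1) = -log(31/6); F(-3) = -log(149/2).
Integral = F(1) - F(-3) = -log(31/6) + log(149/2).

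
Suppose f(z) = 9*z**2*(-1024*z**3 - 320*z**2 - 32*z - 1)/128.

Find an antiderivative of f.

The substitution u = 2*z**2 + z/4 works: f is exactly (dF/du)*(du/dz) for that inner function.
Check: d/dz[-12*z**6 - 9*z**5/2 - 9*z**4/16 - 3*z**3/128] = -72*z**5 - 45*z**4/2 - 9*z**3/4 - 9*z**2/128, which equals f(z).

An antiderivative is F(z) = -12*z**6 - 9*z**5/2 - 9*z**4/16 - 3*z**3/128.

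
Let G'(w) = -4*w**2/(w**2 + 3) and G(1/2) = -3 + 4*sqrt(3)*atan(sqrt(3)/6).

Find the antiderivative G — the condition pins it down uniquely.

G(w) = -4*w + 4*sqrt(3)*atan(sqrt(3)*w/3) - 1

Recover the given G'(w) by differentiating a candidate G(w); any mismatch rules it out.
A general antiderivative is -4*w + 4*sqrt(3)*atan(sqrt(3)*w/3) + C.
The condition gives C = -3 + 4*sqrt(3)*atan(sqrt(3)/6) - (-2 + 4*sqrt(3)*atan(sqrt(3)/6)) = -1.
So G(w) = -4*w + 4*sqrt(3)*atan(sqrt(3)*w/3) - 1.
Check: d/dw[-4*w + 4*sqrt(3)*atan(sqrt(3)*w/3) - 1] = -4*w**2/(w**2 + 3) = G'(w).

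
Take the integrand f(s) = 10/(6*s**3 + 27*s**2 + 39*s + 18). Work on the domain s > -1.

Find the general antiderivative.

The denominator factors as 3*(s + 1)*(s + 2)*(2*s + 3); partial fractions split f into directly integrable pieces: -40/(3*(2*s + 3)) + 10/(3*(s + 2)) + 10/(3*(s + 1)).
Check: d/ds[-10*(2*log(2*s + 3) - log(s**2 + 3*s + 2))/3] = 10/(6*s**3 + 27*s**2 + 39*s + 18) = f(s).

F(s) = -10*(2*log(2*s + 3) - log(s**2 + 3*s + 2))/3 + C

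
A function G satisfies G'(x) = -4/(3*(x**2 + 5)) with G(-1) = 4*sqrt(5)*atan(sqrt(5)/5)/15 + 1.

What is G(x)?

A first test for any G(x): its x-derivative must equal the given G'(x).
A general antiderivative is -4*sqrt(5)*atan(sqrt(5)*x/5)/15 + C.
The condition gives C = 4*sqrt(5)*atan(sqrt(5)/5)/15 + 1 - (4*sqrt(5)*atan(sqrt(5)/5)/15) = 1.
So G(x) = -4*sqrt(5)*atan(sqrt(5)*x/5)/15 + 1.
Check: d/dx[-4*sqrt(5)*atan(sqrt(5)*x/5)/15 + 1] = -4/(3*x**2 + 15), which equals G'(x).

G(x) = -4*sqrt(5)*atan(sqrt(5)*x/5)/15 + 1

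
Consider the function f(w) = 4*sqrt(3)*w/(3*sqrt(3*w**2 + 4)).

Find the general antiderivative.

F(w) = 4*sqrt(w**2 + 4/3)/3 + C

The substitution u = w**2 + 4/3 works: f is exactly (dF/du)*(du/dw) for that inner function.
Check: d/dw[4*sqrt(w**2 + 4/3)/3] = 4*sqrt(3)*w/(3*sqrt(3*w**2 + 4)) = f(w).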